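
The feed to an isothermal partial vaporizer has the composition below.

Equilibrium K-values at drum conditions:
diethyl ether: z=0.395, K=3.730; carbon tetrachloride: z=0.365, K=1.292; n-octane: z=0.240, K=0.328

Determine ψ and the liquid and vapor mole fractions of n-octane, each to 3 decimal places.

Newton iteration, ψ⁰ = 0.61:
  ψ = 0.610: g = 0.2217, g' = -0.748 → ψ = 0.906
  ψ = 0.906: g = -0.0179, g' = -0.973 → ψ = 0.888
Converged at ψ = 0.888.
Compositions from xᵢ = zᵢ/(1+ψ(Kᵢ−1)), yᵢ = Kᵢxᵢ:
  diethyl ether: x = 0.115, y = 0.430
  carbon tetrachloride: x = 0.290, y = 0.375
  n-octane: x = 0.595, y = 0.195

ψ = 0.888, x_n-octane = 0.595, y_n-octane = 0.195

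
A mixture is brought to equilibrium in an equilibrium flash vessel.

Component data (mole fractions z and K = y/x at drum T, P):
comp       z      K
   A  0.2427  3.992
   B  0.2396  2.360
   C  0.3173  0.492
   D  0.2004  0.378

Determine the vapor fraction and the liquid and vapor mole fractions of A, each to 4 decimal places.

ψ = 0.6109, x_A = 0.0858, y_A = 0.3426

Material balance + equilibrium reduce to Σ zᵢ(Kᵢ−1)/(1+ψ(Kᵢ−1)) = 0.
Feasibility: ΣzᵢKᵢ = 1.7662, Σzᵢ/Kᵢ = 1.3374 — both > 1, two phases present.
Newton–Raphson from ψ = 0.5:
  ψ = 0.5000: g = 0.08791, g' = -0.8162 → ψ = 0.6077
  ψ = 0.6077: g = 0.00250, g' = -0.7781 → ψ = 0.6109
Converged at ψ = 0.6109.
Compositions from xᵢ = zᵢ/(1+ψ(Kᵢ−1)), yᵢ = Kᵢxᵢ:
  A: x = 0.0858, y = 0.3426
  B: x = 0.1309, y = 0.3088
  C: x = 0.4601, y = 0.2264
  D: x = 0.3232, y = 0.1222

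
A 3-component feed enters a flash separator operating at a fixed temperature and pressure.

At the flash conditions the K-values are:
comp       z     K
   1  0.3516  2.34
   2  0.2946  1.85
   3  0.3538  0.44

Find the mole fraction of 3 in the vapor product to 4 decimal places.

Let ψ = V/F and solve Σ zᵢ(Kᵢ−1)/(1+ψ(Kᵢ−1)) = 0.
Check two-phase: ΣzᵢKᵢ = 1.5234 > 1 and Σzᵢ/Kᵢ = 1.1136 > 1, so g(0) = 0.5234 > 0 and g(1) = -0.1136 < 0.
Newton iteration, ψ⁰ = 0.5:
  ψ = 0.5000: g = 0.18267, g' = -0.5452 → ψ = 0.8350
  ψ = 0.8350: g = -0.00335, g' = -0.6049 → ψ = 0.8295
Converged at ψ = 0.8295.
Compositions from xᵢ = zᵢ/(1+ψ(Kᵢ−1)), yᵢ = Kᵢxᵢ:
  1: x = 0.1665, y = 0.3896
  2: x = 0.1728, y = 0.3196
  3: x = 0.6607, y = 0.2907

y_3 = 0.2907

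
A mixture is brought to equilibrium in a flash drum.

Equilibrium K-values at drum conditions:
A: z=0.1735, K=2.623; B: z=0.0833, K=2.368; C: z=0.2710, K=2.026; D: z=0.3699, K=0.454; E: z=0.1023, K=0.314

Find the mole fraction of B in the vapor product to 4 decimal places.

Let ψ = V/F and solve Σ zᵢ(Kᵢ−1)/(1+ψ(Kᵢ−1)) = 0.
g(0) = ΣzᵢKᵢ − 1 = 0.4014 and g(1) = 1 − Σzᵢ/Kᵢ = -0.3756, so a root lies in (0, 1).
Newton iteration, ψ⁰ = 0.6:
  ψ = 0.6000: g = -0.04228, g' = -0.6566 → ψ = 0.5356
  ψ = 0.5356: g = -0.00053, g' = -0.6421 → ψ = 0.5348
Converged at ψ = 0.5348.
Compositions from xᵢ = zᵢ/(1+ψ(Kᵢ−1)), yᵢ = Kᵢxᵢ:
  A: x = 0.0929, y = 0.2436
  B: x = 0.0481, y = 0.1139
  C: x = 0.1750, y = 0.3545
  D: x = 0.5224, y = 0.2372
  E: x = 0.1616, y = 0.0507

y_B = 0.1139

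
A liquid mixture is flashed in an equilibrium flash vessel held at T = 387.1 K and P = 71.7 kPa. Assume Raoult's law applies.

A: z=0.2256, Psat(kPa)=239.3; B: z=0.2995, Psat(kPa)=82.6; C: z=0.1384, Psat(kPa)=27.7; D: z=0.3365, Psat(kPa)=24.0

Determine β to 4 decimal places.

Raoult's law: Kᵢ = Pᵢˢᵃᵗ/P = Pᵢˢᵃᵗ/71.7.
  K_A = 239.3/71.7 = 3.337517, K_B = 82.6/71.7 = 1.152022, K_C = 27.7/71.7 = 0.386332, K_D = 24.0/71.7 = 0.334728
Material balance + equilibrium reduce to Σ zᵢ(Kᵢ−1)/(1+β(Kᵢ−1)) = 0.
g(0) = ΣzᵢKᵢ − 1 = 0.2641 and g(1) = 1 − Σzᵢ/Kᵢ = -0.6911, so a root lies in (0, 1).
Newton–Raphson from β = 0.5:
  β = 0.5000: g = -0.17250, g' = -0.7109 → β = 0.2574
  β = 0.2574: g = 0.00211, g' = -0.7773 → β = 0.2601
Converged at β = 0.2601.

β = 0.2601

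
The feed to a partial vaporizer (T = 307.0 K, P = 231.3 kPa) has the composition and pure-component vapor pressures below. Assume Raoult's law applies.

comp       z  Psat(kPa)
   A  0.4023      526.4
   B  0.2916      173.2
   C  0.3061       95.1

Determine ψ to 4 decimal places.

Raoult's law: Kᵢ = Pᵢˢᵃᵗ/P = Pᵢˢᵃᵗ/231.3.
  K_A = 526.4/231.3 = 2.275832, K_B = 173.2/231.3 = 0.748811, K_C = 95.1/231.3 = 0.411154
Let ψ = V/F and solve Σ zᵢ(Kᵢ−1)/(1+ψ(Kᵢ−1)) = 0.
g(0) = ΣzᵢKᵢ − 1 = 0.2598 and g(1) = 1 − Σzᵢ/Kᵢ = -0.3107, so a root lies in (0, 1).
Newton iteration, ψ⁰ = 0.5:
  ψ = 0.5000: g = -0.02586, g' = -0.4814 → ψ = 0.4463
  ψ = 0.4463: g = 0.00006, g' = -0.4845 → ψ = 0.4464
Converged at ψ = 0.4464.

ψ = 0.4464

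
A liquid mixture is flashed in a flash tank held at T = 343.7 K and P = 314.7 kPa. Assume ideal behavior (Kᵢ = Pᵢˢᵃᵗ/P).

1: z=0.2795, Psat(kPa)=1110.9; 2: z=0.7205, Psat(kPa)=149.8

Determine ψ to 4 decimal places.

ψ = 0.2486

Raoult's law: Kᵢ = Pᵢˢᵃᵗ/P = Pᵢˢᵃᵗ/314.7.
  K_1 = 1110.9/314.7 = 3.530029, K_2 = 149.8/314.7 = 0.476009
Rachford–Rice: g(ψ) = Σ zᵢ(Kᵢ−1)/(1+ψ(Kᵢ−1)) = 0.
g(0) = ΣzᵢKᵢ − 1 = 0.3296 and g(1) = 1 − Σzᵢ/Kᵢ = -0.5928, so a root lies in (0, 1).
Newton–Raphson from ψ = 0.5:
  ψ = 0.5000: g = -0.19936, g' = -0.7119 → ψ = 0.2200
  ψ = 0.2200: g = 0.02758, g' = -0.9912 → ψ = 0.2478
  ψ = 0.2478: g = 0.00077, g' = -0.9372 → ψ = 0.2486
Converged at ψ = 0.2486.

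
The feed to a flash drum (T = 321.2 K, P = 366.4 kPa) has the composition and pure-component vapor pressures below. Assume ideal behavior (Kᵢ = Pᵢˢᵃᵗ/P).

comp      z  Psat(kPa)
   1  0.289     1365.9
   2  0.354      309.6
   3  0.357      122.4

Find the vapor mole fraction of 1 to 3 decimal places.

y_1 = 0.520

Raoult's law: Kᵢ = Pᵢˢᵃᵗ/P = Pᵢˢᵃᵗ/366.4.
  K_1 = 1365.9/366.4 = 3.72789, K_2 = 309.6/366.4 = 0.84498, K_3 = 122.4/366.4 = 0.33406
Material balance + equilibrium reduce to Σ zᵢ(Kᵢ−1)/(1+ψ(Kᵢ−1)) = 0.
g(0) = ΣzᵢKᵢ − 1 = 0.496 and g(1) = 1 − Σzᵢ/Kᵢ = -0.565, so a root lies in (0, 1).
Newton iteration, ψ⁰ = 0.5:
  ψ = 0.500: g = -0.0824, g' = -0.751 → ψ = 0.390
  ψ = 0.390: g = 0.0023, g' = -0.803 → ψ = 0.393
Converged at ψ = 0.393.
Compositions from xᵢ = zᵢ/(1+ψ(Kᵢ−1)), yᵢ = Kᵢxᵢ:
  1: x = 0.139, y = 0.520
  2: x = 0.377, y = 0.319
  3: x = 0.484, y = 0.162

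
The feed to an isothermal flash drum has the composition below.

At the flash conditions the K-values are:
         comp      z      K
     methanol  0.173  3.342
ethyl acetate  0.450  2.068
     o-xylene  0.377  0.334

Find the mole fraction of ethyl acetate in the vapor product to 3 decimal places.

Iterate (Newton) starting at β = 0.5:
  β = 0.500: g = 0.1235, g' = -0.795 → β = 0.655
  β = 0.655: g = -0.0029, g' = -0.852 → β = 0.652
Converged at β = 0.652.
Compositions from xᵢ = zᵢ/(1+β(Kᵢ−1)), yᵢ = Kᵢxᵢ:
  methanol: x = 0.068, y = 0.229
  ethyl acetate: x = 0.265, y = 0.549
  o-xylene: x = 0.666, y = 0.223

y_ethyl acetate = 0.549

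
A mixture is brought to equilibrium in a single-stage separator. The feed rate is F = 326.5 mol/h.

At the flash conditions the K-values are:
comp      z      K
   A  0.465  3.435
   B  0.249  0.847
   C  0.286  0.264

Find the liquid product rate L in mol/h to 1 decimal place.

Rachford–Rice: g(β) = Σ zᵢ(Kᵢ−1)/(1+β(Kᵢ−1)) = 0.
Feasibility: ΣzᵢKᵢ = 1.884, Σzᵢ/Kᵢ = 1.513 — both > 1, two phases present.
Newton iteration, β⁰ = 0.5:
  β = 0.500: g = 0.1363, g' = -0.955 → β = 0.643
  β = 0.643: g = -0.0002, g' = -0.984 → β = 0.642
Converged at β = 0.642.
Then V = β·F = 0.6424·326.5 = 209.8 mol/h and L = F − V = 116.7 mol/h.

L = 116.7 mol/h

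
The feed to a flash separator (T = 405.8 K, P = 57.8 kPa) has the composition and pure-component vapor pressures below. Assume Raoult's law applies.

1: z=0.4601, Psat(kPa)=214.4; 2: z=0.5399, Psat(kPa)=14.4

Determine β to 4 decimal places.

Raoult's law: Kᵢ = Pᵢˢᵃᵗ/P = Pᵢˢᵃᵗ/57.8.
  K_1 = 214.4/57.8 = 3.709343, K_2 = 14.4/57.8 = 0.249135
Binary case is linear: z₁(K₁−1)(1+β(K₂−1)) + z₂(K₂−1)(1+β(K₁−1)) = 0
⇒ β = [z₁(K₁−1)+z₂(K₂−1)] / [−(K₁−1)(K₂−1)] = 0.84118/2.03435 = 0.4135

β = 0.4135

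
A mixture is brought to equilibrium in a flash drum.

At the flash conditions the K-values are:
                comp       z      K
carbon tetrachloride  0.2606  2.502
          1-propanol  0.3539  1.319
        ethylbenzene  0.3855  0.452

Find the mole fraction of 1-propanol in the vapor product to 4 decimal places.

Rachford–Rice: g(ψ) = Σ zᵢ(Kᵢ−1)/(1+ψ(Kᵢ−1)) = 0.
g(0) = ΣzᵢKᵢ − 1 = 0.2931 and g(1) = 1 − Σzᵢ/Kᵢ = -0.2253, so a root lies in (0, 1).
Newton iteration, ψ⁰ = 0.7:
  ψ = 0.7000: g = -0.05963, g' = -0.4685 → ψ = 0.5727
  ψ = 0.5727: g = -0.00201, g' = -0.4415 → ψ = 0.5682
Converged at ψ = 0.5682.
Compositions from xᵢ = zᵢ/(1+ψ(Kᵢ−1)), yᵢ = Kᵢxᵢ:
  carbon tetrachloride: x = 0.1406, y = 0.3518
  1-propanol: x = 0.2996, y = 0.3952
  ethylbenzene: x = 0.5598, y = 0.2530

y_1-propanol = 0.3952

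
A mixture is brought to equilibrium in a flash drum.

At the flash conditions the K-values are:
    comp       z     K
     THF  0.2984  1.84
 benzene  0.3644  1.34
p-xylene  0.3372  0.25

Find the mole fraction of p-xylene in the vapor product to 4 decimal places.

Material balance + equilibrium reduce to Σ zᵢ(Kᵢ−1)/(1+V/F(Kᵢ−1)) = 0.
Feasibility: ΣzᵢKᵢ = 1.1217, Σzᵢ/Kᵢ = 1.7829 — both > 1, two phases present.
Newton–Raphson from V/F = 0.65:
  V/F = 0.6500: g = -0.22986, g' = -0.8385 → V/F = 0.3759
  V/F = 0.3759: g = -0.05181, g' = -0.5226 → V/F = 0.2767
  V/F = 0.2767: g = -0.00251, g' = -0.4758 → V/F = 0.2714
Converged at V/F = 0.2714.
Compositions from xᵢ = zᵢ/(1+V/F(Kᵢ−1)), yᵢ = Kᵢxᵢ:
  THF: x = 0.2430, y = 0.4471
  benzene: x = 0.3336, y = 0.4470
  p-xylene: x = 0.4234, y = 0.1058

y_p-xylene = 0.1058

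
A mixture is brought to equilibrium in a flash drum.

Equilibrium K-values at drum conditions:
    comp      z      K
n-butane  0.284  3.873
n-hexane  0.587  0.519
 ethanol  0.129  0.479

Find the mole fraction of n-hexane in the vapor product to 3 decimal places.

Rachford–Rice: g(V/F) = Σ zᵢ(Kᵢ−1)/(1+V/F(Kᵢ−1)) = 0.
g(0) = ΣzᵢKᵢ − 1 = 0.466 and g(1) = 1 − Σzᵢ/Kᵢ = -0.474, so a root lies in (0, 1).
Iterate (Newton) starting at V/F = 0.53:
  V/F = 0.530: g = -0.1484, g' = -0.680 → V/F = 0.312
  V/F = 0.312: g = 0.0180, g' = -0.890 → V/F = 0.332
Converged at V/F = 0.332.
Compositions from xᵢ = zᵢ/(1+V/F(Kᵢ−1)), yᵢ = Kᵢxᵢ:
  n-butane: x = 0.145, y = 0.563
  n-hexane: x = 0.699, y = 0.363
  ethanol: x = 0.156, y = 0.075

y_n-hexane = 0.363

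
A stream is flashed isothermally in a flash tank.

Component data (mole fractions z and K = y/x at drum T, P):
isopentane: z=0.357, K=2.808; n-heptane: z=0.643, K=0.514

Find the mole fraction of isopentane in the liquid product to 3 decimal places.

Rachford–Rice: g(β) = Σ zᵢ(Kᵢ−1)/(1+β(Kᵢ−1)) = 0.
Check two-phase: ΣzᵢKᵢ = 1.333 > 1 and Σzᵢ/Kᵢ = 1.378 > 1, so g(0) = 0.333 > 0 and g(1) = -0.378 < 0.
Binary case is linear: z₁(K₁−1)(1+β(K₂−1)) + z₂(K₂−1)(1+β(K₁−1)) = 0
⇒ β = [z₁(K₁−1)+z₂(K₂−1)] / [−(K₁−1)(K₂−1)] = 0.3330/0.8787 = 0.379
Compositions from xᵢ = zᵢ/(1+β(Kᵢ−1)), yᵢ = Kᵢxᵢ:
  isopentane: x = 0.212, y = 0.595
  n-heptane: x = 0.788, y = 0.405

x_isopentane = 0.212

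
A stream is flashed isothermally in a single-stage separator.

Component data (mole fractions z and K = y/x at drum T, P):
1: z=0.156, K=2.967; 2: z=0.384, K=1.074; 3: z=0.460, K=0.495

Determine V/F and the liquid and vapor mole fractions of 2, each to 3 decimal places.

Material balance + equilibrium reduce to Σ zᵢ(Kᵢ−1)/(1+V/F(Kᵢ−1)) = 0.
g(0) = ΣzᵢKᵢ − 1 = 0.103 and g(1) = 1 − Σzᵢ/Kᵢ = -0.339, so a root lies in (0, 1).
Iterate (Newton) starting at V/F = 0.34:
  V/F = 0.340: g = -0.0689, g' = -0.390 → V/F = 0.163
  V/F = 0.163: g = 0.0071, g' = -0.487 → V/F = 0.178
Converged at V/F = 0.178.
Compositions from xᵢ = zᵢ/(1+V/F(Kᵢ−1)), yᵢ = Kᵢxᵢ:
  1: x = 0.116, y = 0.343
  2: x = 0.379, y = 0.407
  3: x = 0.505, y = 0.250

V/F = 0.178, x_2 = 0.379, y_2 = 0.407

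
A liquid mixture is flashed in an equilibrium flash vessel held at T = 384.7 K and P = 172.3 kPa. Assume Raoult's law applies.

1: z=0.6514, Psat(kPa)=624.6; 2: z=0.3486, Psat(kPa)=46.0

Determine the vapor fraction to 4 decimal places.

ψ = 0.7559

Raoult's law: Kᵢ = Pᵢˢᵃᵗ/P = Pᵢˢᵃᵗ/172.3.
  K_1 = 624.6/172.3 = 3.625073, K_2 = 46.0/172.3 = 0.266976
Material balance + equilibrium reduce to Σ zᵢ(Kᵢ−1)/(1+ψ(Kᵢ−1)) = 0.
Check two-phase: ΣzᵢKᵢ = 2.4544 > 1 and Σzᵢ/Kᵢ = 1.4854 > 1, so g(0) = 1.4544 > 0 and g(1) = -0.4854 < 0.
Binary case is linear: z₁(K₁−1)(1+ψ(K₂−1)) + z₂(K₂−1)(1+ψ(K₁−1)) = 0
⇒ ψ = [z₁(K₁−1)+z₂(K₂−1)] / [−(K₁−1)(K₂−1)] = 1.45444/1.92424 = 0.7559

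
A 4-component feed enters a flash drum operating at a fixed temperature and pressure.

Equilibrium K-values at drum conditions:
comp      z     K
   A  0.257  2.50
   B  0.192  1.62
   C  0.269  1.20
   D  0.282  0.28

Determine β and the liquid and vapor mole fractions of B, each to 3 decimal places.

β = 0.570, x_B = 0.142, y_B = 0.230

Rachford–Rice: g(β) = Σ zᵢ(Kᵢ−1)/(1+β(Kᵢ−1)) = 0.
Check two-phase: ΣzᵢKᵢ = 1.355 > 1 and Σzᵢ/Kᵢ = 1.453 > 1, so g(0) = 0.355 > 0 and g(1) = -0.453 < 0.
Newton–Raphson from β = 0.52:
  β = 0.520: g = 0.0308, g' = -0.607 → β = 0.571
  β = 0.571: g = -0.0007, g' = -0.638 → β = 0.570
Converged at β = 0.570.
Compositions from xᵢ = zᵢ/(1+β(Kᵢ−1)), yᵢ = Kᵢxᵢ:
  A: x = 0.139, y = 0.346
  B: x = 0.142, y = 0.230
  C: x = 0.241, y = 0.290
  D: x = 0.478, y = 0.134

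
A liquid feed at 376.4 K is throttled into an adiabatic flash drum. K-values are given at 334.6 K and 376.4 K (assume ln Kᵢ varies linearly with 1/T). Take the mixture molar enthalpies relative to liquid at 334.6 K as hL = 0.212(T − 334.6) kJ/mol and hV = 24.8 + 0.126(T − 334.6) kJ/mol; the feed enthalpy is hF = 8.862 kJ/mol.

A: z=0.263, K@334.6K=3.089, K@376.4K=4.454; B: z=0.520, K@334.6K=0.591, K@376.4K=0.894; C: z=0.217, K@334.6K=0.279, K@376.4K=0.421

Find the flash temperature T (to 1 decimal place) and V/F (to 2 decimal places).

Adiabatic flash: solve Rachford–Rice at each trial T, then check hF = ψ·hV(T) + (1−ψ)·hL(T).
  T = 334.6 K: K = (3.089, 0.591, 0.279), RR gives ψ = 0.168, H_out = 4.175 kJ/mol
  T = 376.4 K: K = (4.454, 0.894, 0.421), RR gives ψ = 0.690, H_out = 23.484 kJ/mol
  T = 355.5 K: K = (3.749, 0.736, 0.347), RR gives ψ = 0.398, H_out = 13.594 kJ/mol
  T = 345.1 K: K = (3.415, 0.662, 0.312), RR gives ψ = 0.280, H_out = 8.915 kJ/mol
  T = 339.9 K: K = (3.252, 0.626, 0.296), RR gives ψ = 0.224, H_out = 6.581 kJ/mol
  T = 342.5 K: K = (3.333, 0.644, 0.304), RR gives ψ = 0.252, H_out = 7.750 kJ/mol
  T = 343.8 K: K = (3.374, 0.653, 0.308), RR gives ψ = 0.266, H_out = 8.332 kJ/mol
Linear interpolation between T = 343.8 (H_out = 8.332) and T = 345.1 (H_out = 8.915) on hF = 8.862 gives T ≈ 345.0 K, at which ψ = 0.28.

T = 345.0 K, V/F = 0.28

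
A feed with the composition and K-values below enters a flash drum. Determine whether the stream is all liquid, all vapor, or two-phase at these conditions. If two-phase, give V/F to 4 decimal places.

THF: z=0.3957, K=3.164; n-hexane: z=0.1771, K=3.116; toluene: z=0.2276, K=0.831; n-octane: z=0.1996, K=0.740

all vapor

ΣzᵢKᵢ = 2.1407; Σzᵢ/Kᵢ = 0.7255.
Since Σzᵢ/Kᵢ < 1 the mixture is above its dew point — single vapor phase.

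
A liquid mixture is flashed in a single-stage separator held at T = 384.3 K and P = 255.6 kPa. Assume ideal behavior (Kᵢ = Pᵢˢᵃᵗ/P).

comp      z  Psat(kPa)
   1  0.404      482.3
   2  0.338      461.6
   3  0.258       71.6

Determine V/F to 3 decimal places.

Raoult's law: Kᵢ = Pᵢˢᵃᵗ/P = Pᵢˢᵃᵗ/255.6.
  K_1 = 482.3/255.6 = 1.88693, K_2 = 461.6/255.6 = 1.80595, K_3 = 71.6/255.6 = 0.28013
Iterate (Newton) starting at V/F = 0.5:
  V/F = 0.500: g = 0.1522, g' = -0.590 → V/F = 0.758
  V/F = 0.758: g = -0.0253, g' = -0.846 → V/F = 0.728
  V/F = 0.728: g = -0.0008, g' = -0.795 → V/F = 0.727
Converged at V/F = 0.727.

V/F = 0.727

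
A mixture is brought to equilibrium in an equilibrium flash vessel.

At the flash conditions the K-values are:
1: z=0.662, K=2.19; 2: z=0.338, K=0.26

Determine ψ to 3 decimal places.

ψ = 0.611

Let ψ = V/F and solve Σ zᵢ(Kᵢ−1)/(1+ψ(Kᵢ−1)) = 0.
g(0) = ΣzᵢKᵢ − 1 = 0.538 and g(1) = 1 − Σzᵢ/Kᵢ = -0.602, so a root lies in (0, 1).
Iterate (Newton) starting at ψ = 0.5:
  ψ = 0.500: g = 0.0969, g' = -0.835 → ψ = 0.616
  ψ = 0.616: g = -0.0051, g' = -0.937 → ψ = 0.611
Converged at ψ = 0.611.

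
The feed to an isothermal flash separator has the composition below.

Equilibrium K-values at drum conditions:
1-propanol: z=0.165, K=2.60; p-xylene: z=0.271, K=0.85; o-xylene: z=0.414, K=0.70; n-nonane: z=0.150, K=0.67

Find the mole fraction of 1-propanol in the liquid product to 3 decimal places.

Material balance + equilibrium reduce to Σ zᵢ(Kᵢ−1)/(1+ψ(Kᵢ−1)) = 0.
Feasibility: ΣzᵢKᵢ = 1.050, Σzᵢ/Kᵢ = 1.198 — both > 1, two phases present.
Newton–Raphson from ψ = 0.35:
  ψ = 0.350: g = -0.0684, g' = -0.248 → ψ = 0.074
  ψ = 0.074: g = 0.0172, g' = -0.400 → ψ = 0.117
  ψ = 0.117: g = 0.0008, g' = -0.364 → ψ = 0.119
Converged at ψ = 0.119.
Compositions from xᵢ = zᵢ/(1+ψ(Kᵢ−1)), yᵢ = Kᵢxᵢ:
  1-propanol: x = 0.139, y = 0.360
  p-xylene: x = 0.276, y = 0.235
  o-xylene: x = 0.429, y = 0.301
  n-nonane: x = 0.156, y = 0.105

x_1-propanol = 0.139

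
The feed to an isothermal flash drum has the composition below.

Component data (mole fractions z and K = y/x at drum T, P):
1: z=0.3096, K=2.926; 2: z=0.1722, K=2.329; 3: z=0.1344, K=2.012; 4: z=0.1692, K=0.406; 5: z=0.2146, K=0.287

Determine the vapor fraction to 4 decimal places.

ψ = 0.6728

Let ψ = V/F and solve Σ zᵢ(Kᵢ−1)/(1+ψ(Kᵢ−1)) = 0.
g(0) = ΣzᵢKᵢ − 1 = 0.7076 and g(1) = 1 − Σzᵢ/Kᵢ = -0.4110, so a root lies in (0, 1).
Newton iteration, ψ⁰ = 0.43:
  ψ = 0.4300: g = 0.21092, g' = -0.8682 → ψ = 0.6729
  ψ = 0.6729: g = -0.00016, g' = -0.9202 → ψ = 0.6728
Converged at ψ = 0.6728.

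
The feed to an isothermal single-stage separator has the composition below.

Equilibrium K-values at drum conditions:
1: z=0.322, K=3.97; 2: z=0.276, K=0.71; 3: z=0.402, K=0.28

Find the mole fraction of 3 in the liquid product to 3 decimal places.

Rachford–Rice: g(ψ) = Σ zᵢ(Kᵢ−1)/(1+ψ(Kᵢ−1)) = 0.
Check two-phase: ΣzᵢKᵢ = 1.587 > 1 and Σzᵢ/Kᵢ = 1.906 > 1, so g(0) = 0.587 > 0 and g(1) = -0.906 < 0.
Iterate (Newton) starting at ψ = 0.5:
  ψ = 0.500: g = -0.1610, g' = -1.000 → ψ = 0.339
  ψ = 0.339: g = 0.0048, g' = -1.098 → ψ = 0.343
Converged at ψ = 0.343.
Compositions from xᵢ = zᵢ/(1+ψ(Kᵢ−1)), yᵢ = Kᵢxᵢ:
  1: x = 0.159, y = 0.633
  2: x = 0.307, y = 0.218
  3: x = 0.534, y = 0.150

x_3 = 0.534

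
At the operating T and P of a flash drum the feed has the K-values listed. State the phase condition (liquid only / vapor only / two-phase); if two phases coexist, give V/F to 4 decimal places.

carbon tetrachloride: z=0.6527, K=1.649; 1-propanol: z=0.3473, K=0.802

ΣzᵢKᵢ = 1.3548; Σzᵢ/Kᵢ = 0.8289.
Since Σzᵢ/Kᵢ < 1 the mixture is above its dew point — single vapor phase.

vapor only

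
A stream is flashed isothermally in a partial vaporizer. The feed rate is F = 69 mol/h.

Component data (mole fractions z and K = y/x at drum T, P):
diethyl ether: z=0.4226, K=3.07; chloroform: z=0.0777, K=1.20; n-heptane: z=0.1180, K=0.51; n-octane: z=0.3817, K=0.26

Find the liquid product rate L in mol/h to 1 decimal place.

L = 40.0 mol/h

Let β = V/F and solve Σ zᵢ(Kᵢ−1)/(1+β(Kᵢ−1)) = 0.
Feasibility: ΣzᵢKᵢ = 1.5500, Σzᵢ/Kᵢ = 1.9019 — both > 1, two phases present.
Newton iteration, β⁰ = 0.5:
  β = 0.5000: g = -0.08093, g' = -1.0162 → β = 0.4204
  β = 0.4204: g = -0.00071, g' = -1.0057 → β = 0.4196
Converged at β = 0.4196.
Then V = β·F = 0.4196·69 = 29.0 mol/h and L = F − V = 40.0 mol/h.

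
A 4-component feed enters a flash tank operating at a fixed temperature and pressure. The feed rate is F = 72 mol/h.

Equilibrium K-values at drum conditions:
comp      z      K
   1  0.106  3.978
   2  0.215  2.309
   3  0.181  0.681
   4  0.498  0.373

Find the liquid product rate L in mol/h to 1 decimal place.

Let ψ = V/F and solve Σ zᵢ(Kᵢ−1)/(1+ψ(Kᵢ−1)) = 0.
Feasibility: ΣzᵢKᵢ = 1.227, Σzᵢ/Kᵢ = 1.721 — both > 1, two phases present.
Iterate (Newton) starting at ψ = 0.57:
  ψ = 0.570: g = -0.2783, g' = -0.752 → ψ = 0.200
  ψ = 0.200: g = 0.0024, g' = -0.878 → ψ = 0.202
Converged at ψ = 0.203.
Then V = ψ·F = 0.2025·72 = 14.6 mol/h and L = F − V = 57.4 mol/h.

L = 57.4 mol/h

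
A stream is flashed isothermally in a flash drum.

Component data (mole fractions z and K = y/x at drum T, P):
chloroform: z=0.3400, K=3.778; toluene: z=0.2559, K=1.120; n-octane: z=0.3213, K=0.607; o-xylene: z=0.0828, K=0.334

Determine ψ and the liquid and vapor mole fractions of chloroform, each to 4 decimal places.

Material balance + equilibrium reduce to Σ zᵢ(Kᵢ−1)/(1+ψ(Kᵢ−1)) = 0.
Check two-phase: ΣzᵢKᵢ = 1.7938 > 1 and Σzᵢ/Kᵢ = 1.0957 > 1, so g(0) = 0.7938 > 0 and g(1) = -0.0957 < 0.
Iterate (Newton) starting at ψ = 0.5:
  ψ = 0.5000: g = 0.18450, g' = -0.6224 → ψ = 0.7964
  ψ = 0.7964: g = 0.02081, g' = -0.5290 → ψ = 0.8358
  ψ = 0.8358: g = -0.00015, g' = -0.5377 → ψ = 0.8355
Converged at ψ = 0.8355.
Compositions from xᵢ = zᵢ/(1+ψ(Kᵢ−1)), yᵢ = Kᵢxᵢ:
  chloroform: x = 0.1024, y = 0.3868
  toluene: x = 0.2326, y = 0.2605
  n-octane: x = 0.4784, y = 0.2904
  o-xylene: x = 0.1867, y = 0.0623

ψ = 0.8355, x_chloroform = 0.1024, y_chloroform = 0.3868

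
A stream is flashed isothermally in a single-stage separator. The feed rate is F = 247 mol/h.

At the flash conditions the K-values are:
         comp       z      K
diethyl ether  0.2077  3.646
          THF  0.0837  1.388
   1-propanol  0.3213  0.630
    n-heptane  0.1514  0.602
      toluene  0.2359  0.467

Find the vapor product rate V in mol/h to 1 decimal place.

Rachford–Rice: g(ψ) = Σ zᵢ(Kᵢ−1)/(1+ψ(Kᵢ−1)) = 0.
Check two-phase: ΣzᵢKᵢ = 1.2772 > 1 and Σzᵢ/Kᵢ = 1.3839 > 1, so g(0) = 0.2772 > 0 and g(1) = -0.3839 < 0.
Newton iteration, ψ⁰ = 0.54:
  ψ = 0.5400: g = -0.14875, g' = -0.4948 → ψ = 0.2394
  ψ = 0.2394: g = 0.02499, g' = -0.7258 → ψ = 0.2738
  ψ = 0.2738: g = 0.00089, g' = -0.6758 → ψ = 0.2752
Converged at ψ = 0.2752.
Then V = ψ·F = 0.2752·247 = 68.0 mol/h and L = F − V = 179.0 mol/h.

V = 68.0 mol/h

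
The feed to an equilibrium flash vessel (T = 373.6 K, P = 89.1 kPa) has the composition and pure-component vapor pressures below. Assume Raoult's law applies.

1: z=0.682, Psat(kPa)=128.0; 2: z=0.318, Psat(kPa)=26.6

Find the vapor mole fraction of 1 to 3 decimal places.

y_1 = 0.885

Raoult's law: Kᵢ = Pᵢˢᵃᵗ/P = Pᵢˢᵃᵗ/89.1.
  K_1 = 128.0/89.1 = 1.43659, K_2 = 26.6/89.1 = 0.29854
Material balance + equilibrium reduce to Σ zᵢ(Kᵢ−1)/(1+β(Kᵢ−1)) = 0.
Feasibility: ΣzᵢKᵢ = 1.075, Σzᵢ/Kᵢ = 1.540 — both > 1, two phases present.
Newton–Raphson from β = 0.35:
  β = 0.350: g = -0.0374, g' = -0.373 → β = 0.250
  β = 0.250: g = -0.0020, g' = -0.336 → β = 0.244
Converged at β = 0.244.
Compositions from xᵢ = zᵢ/(1+β(Kᵢ−1)), yᵢ = Kᵢxᵢ:
  1: x = 0.616, y = 0.885
  2: x = 0.384, y = 0.115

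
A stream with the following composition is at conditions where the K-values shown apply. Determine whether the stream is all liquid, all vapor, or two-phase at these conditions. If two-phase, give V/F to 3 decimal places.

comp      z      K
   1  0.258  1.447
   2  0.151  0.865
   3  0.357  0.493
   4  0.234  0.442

all liquid

ΣzᵢKᵢ = 0.783; Σzᵢ/Kᵢ = 1.606.
Since ΣzᵢKᵢ < 1 the mixture is below its bubble point — single liquid phase.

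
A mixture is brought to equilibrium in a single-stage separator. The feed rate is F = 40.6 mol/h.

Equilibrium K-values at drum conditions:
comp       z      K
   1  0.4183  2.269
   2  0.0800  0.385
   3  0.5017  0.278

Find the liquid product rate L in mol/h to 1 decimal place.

L = 35.2 mol/h

Let ψ = V/F and solve Σ zᵢ(Kᵢ−1)/(1+ψ(Kᵢ−1)) = 0.
Feasibility: ΣzᵢKᵢ = 1.1194, Σzᵢ/Kᵢ = 2.1968 — both > 1, two phases present.
Newton iteration, ψ⁰ = 0.5:
  ψ = 0.5000: g = -0.31315, g' = -0.9557 → ψ = 0.1723
  ψ = 0.1723: g = -0.03318, g' = -0.8325 → ψ = 0.1325
  ψ = 0.1325: g = 0.00031, g' = -0.8493 → ψ = 0.1329
Converged at ψ = 0.1329.
Then V = ψ·F = 0.1329·40.6 = 5.4 mol/h and L = F − V = 35.2 mol/h.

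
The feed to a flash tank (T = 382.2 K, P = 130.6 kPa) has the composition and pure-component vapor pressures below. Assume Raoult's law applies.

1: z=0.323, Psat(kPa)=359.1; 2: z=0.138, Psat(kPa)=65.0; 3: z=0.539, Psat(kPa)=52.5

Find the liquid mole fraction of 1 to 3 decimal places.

Raoult's law: Kᵢ = Pᵢˢᵃᵗ/P = Pᵢˢᵃᵗ/130.6.
  K_1 = 359.1/130.6 = 2.74962, K_2 = 65.0/130.6 = 0.49770, K_3 = 52.5/130.6 = 0.40199
Let β = V/F and solve Σ zᵢ(Kᵢ−1)/(1+β(Kᵢ−1)) = 0.
g(0) = ΣzᵢKᵢ − 1 = 0.173 and g(1) = 1 − Σzᵢ/Kᵢ = -0.736, so a root lies in (0, 1).
Newton–Raphson from β = 0.5:
  β = 0.500: g = -0.2509, g' = -0.736 → β = 0.159
  β = 0.159: g = 0.0107, g' = -0.882 → β = 0.171
Converged at β = 0.171.
Compositions from xᵢ = zᵢ/(1+β(Kᵢ−1)), yᵢ = Kᵢxᵢ:
  1: x = 0.249, y = 0.683
  2: x = 0.151, y = 0.075
  3: x = 0.600, y = 0.241

x_1 = 0.249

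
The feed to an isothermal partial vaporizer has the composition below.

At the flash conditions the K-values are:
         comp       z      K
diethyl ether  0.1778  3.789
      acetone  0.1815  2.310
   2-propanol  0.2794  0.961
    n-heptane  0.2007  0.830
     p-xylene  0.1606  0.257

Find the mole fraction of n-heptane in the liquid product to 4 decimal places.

x_n-heptane = 0.2274

Rachford–Rice: g(ψ) = Σ zᵢ(Kᵢ−1)/(1+ψ(Kᵢ−1)) = 0.
Feasibility: ΣzᵢKᵢ = 1.5693, Σzᵢ/Kᵢ = 1.2829 — both > 1, two phases present.
Newton iteration, ψ⁰ = 0.5:
  ψ = 0.5000: g = 0.11250, g' = -0.5867 → ψ = 0.6917
  ψ = 0.6917: g = -0.00135, g' = -0.6301 → ψ = 0.6896
Converged at ψ = 0.6896.
Compositions from xᵢ = zᵢ/(1+ψ(Kᵢ−1)), yᵢ = Kᵢxᵢ:
  diethyl ether: x = 0.0608, y = 0.2305
  acetone: x = 0.0954, y = 0.2203
  2-propanol: x = 0.2871, y = 0.2759
  n-heptane: x = 0.2274, y = 0.1887
  p-xylene: x = 0.3293, y = 0.0846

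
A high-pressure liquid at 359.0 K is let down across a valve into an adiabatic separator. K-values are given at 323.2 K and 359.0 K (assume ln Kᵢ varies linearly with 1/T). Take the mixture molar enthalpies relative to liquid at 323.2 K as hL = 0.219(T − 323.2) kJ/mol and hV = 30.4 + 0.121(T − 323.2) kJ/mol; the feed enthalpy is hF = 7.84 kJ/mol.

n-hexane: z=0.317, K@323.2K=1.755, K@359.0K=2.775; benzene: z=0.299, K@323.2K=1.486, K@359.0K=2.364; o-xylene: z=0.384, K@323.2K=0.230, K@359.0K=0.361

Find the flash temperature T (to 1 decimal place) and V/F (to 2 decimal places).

T = 325.7 K, V/F = 0.24

Adiabatic flash: solve Rachford–Rice at each trial T, then check hF = ψ·hV(T) + (1−ψ)·hL(T).
  T = 323.2 K: K = (1.755, 1.486, 0.230), RR gives ψ = 0.182, H_out = 5.536 kJ/mol
  T = 359.0 K: K = (2.775, 2.364, 0.361), RR gives ψ = 0.718, H_out = 27.150 kJ/mol
  T = 341.1 K: K = (2.234, 1.897, 0.292), RR gives ψ = 0.508, H_out = 18.461 kJ/mol
  T = 332.1 K: K = (1.985, 1.683, 0.260), RR gives ψ = 0.371, H_out = 12.891 kJ/mol
  T = 327.6 K: K = (1.867, 1.582, 0.244), RR gives ψ = 0.285, H_out = 9.493 kJ/mol
  T = 325.4 K: K = (1.810, 1.534, 0.237), RR gives ψ = 0.236, H_out = 7.609 kJ/mol
Linear interpolation between T = 325.4 (H_out = 7.609) and T = 327.6 (H_out = 9.493) on hF = 7.84 gives T ≈ 325.7 K, at which ψ = 0.24.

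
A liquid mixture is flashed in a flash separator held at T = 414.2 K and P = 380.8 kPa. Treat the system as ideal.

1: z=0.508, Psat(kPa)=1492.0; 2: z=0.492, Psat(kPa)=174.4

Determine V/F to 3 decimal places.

V/F = 0.769

Raoult's law: Kᵢ = Pᵢˢᵃᵗ/P = Pᵢˢᵃᵗ/380.8.
  K_1 = 1492.0/380.8 = 3.91807, K_2 = 174.4/380.8 = 0.45798
Rachford–Rice: g(V/F) = Σ zᵢ(Kᵢ−1)/(1+V/F(Kᵢ−1)) = 0.
Check two-phase: ΣzᵢKᵢ = 2.216 > 1 and Σzᵢ/Kᵢ = 1.204 > 1, so g(0) = 1.216 > 0 and g(1) = -0.204 < 0.
Binary case is linear: z₁(K₁−1)(1+V/F(K₂−1)) + z₂(K₂−1)(1+V/F(K₁−1)) = 0
⇒ V/F = [z₁(K₁−1)+z₂(K₂−1)] / [−(K₁−1)(K₂−1)] = 1.2157/1.5816 = 0.769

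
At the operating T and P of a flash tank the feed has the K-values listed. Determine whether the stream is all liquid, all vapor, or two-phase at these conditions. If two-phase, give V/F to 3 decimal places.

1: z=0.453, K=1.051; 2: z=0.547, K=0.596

all liquid

ΣzᵢKᵢ = 0.802; Σzᵢ/Kᵢ = 1.349.
Since ΣzᵢKᵢ < 1 the mixture is below its bubble point — single liquid phase.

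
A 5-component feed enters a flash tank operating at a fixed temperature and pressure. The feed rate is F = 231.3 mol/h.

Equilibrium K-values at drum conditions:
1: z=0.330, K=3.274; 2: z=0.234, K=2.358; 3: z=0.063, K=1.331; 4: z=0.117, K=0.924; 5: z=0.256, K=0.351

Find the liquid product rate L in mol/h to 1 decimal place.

L = 24.1 mol/h

Rachford–Rice: g(ψ) = Σ zᵢ(Kᵢ−1)/(1+ψ(Kᵢ−1)) = 0.
g(0) = ΣzᵢKᵢ − 1 = 0.914 and g(1) = 1 − Σzᵢ/Kᵢ = -0.103, so a root lies in (0, 1).
Newton–Raphson from ψ = 0.61:
  ψ = 0.610: g = 0.2212, g' = -0.730 → ψ = 0.913
  ψ = 0.913: g = -0.0156, g' = -0.921 → ψ = 0.896
Converged at ψ = 0.896.
Then V = ψ·F = 0.8959·231.3 = 207.2 mol/h and L = F − V = 24.1 mol/h.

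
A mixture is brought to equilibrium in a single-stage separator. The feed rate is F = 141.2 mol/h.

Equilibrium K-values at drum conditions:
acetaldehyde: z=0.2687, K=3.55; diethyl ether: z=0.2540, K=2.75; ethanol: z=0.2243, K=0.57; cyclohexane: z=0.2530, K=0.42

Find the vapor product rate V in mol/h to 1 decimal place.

Iterate (Newton) starting at ψ = 0.5:
  ψ = 0.5000: g = 0.20871, g' = -0.7950 → ψ = 0.7625
  ψ = 0.7625: g = 0.01651, g' = -0.7097 → ψ = 0.7858
  ψ = 0.7858: g = -0.00004, g' = -0.7135 → ψ = 0.7857
Converged at ψ = 0.7857.
Then V = ψ·F = 0.7857·141.2 = 110.9 mol/h and L = F − V = 30.3 mol/h.

V = 110.9 mol/h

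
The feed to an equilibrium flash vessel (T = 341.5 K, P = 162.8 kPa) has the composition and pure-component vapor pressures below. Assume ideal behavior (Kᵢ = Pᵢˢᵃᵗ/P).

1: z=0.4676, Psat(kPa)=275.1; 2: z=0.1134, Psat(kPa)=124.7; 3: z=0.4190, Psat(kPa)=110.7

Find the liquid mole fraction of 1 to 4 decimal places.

Raoult's law: Kᵢ = Pᵢˢᵃᵗ/P = Pᵢˢᵃᵗ/162.8.
  K_1 = 275.1/162.8 = 1.689803, K_2 = 124.7/162.8 = 0.765971, K_3 = 110.7/162.8 = 0.679975
Newton iteration, β⁰ = 0.33:
  β = 0.3300: g = 0.08406, g' = -0.2086 → β = 0.7330
  β = 0.7330: g = 0.00701, g' = -0.1804 → β = 0.7719
Converged at β = 0.7719.
Compositions from xᵢ = zᵢ/(1+β(Kᵢ−1)), yᵢ = Kᵢxᵢ:
  1: x = 0.3051, y = 0.5156
  2: x = 0.1384, y = 0.1060
  3: x = 0.5565, y = 0.3784

x_1 = 0.3051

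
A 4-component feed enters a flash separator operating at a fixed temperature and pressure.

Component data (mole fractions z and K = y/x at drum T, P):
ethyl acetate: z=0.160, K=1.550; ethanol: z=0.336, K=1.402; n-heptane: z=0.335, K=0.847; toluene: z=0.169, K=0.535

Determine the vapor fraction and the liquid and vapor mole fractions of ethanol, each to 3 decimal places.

Let ψ = V/F and solve Σ zᵢ(Kᵢ−1)/(1+ψ(Kᵢ−1)) = 0.
Check two-phase: ΣzᵢKᵢ = 1.093 > 1 and Σzᵢ/Kᵢ = 1.054 > 1, so g(0) = 0.093 > 0 and g(1) = -0.054 < 0.
Iterate (Newton) starting at ψ = 0.43:
  ψ = 0.430: g = 0.0332, g' = -0.137 → ψ = 0.672
  ψ = 0.672: g = -0.0009, g' = -0.147 → ψ = 0.666
Converged at ψ = 0.666.
Compositions from xᵢ = zᵢ/(1+ψ(Kᵢ−1)), yᵢ = Kᵢxᵢ:
  ethyl acetate: x = 0.117, y = 0.181
  ethanol: x = 0.265, y = 0.372
  n-heptane: x = 0.373, y = 0.316
  toluene: x = 0.245, y = 0.131

ψ = 0.666, x_ethanol = 0.265, y_ethanol = 0.372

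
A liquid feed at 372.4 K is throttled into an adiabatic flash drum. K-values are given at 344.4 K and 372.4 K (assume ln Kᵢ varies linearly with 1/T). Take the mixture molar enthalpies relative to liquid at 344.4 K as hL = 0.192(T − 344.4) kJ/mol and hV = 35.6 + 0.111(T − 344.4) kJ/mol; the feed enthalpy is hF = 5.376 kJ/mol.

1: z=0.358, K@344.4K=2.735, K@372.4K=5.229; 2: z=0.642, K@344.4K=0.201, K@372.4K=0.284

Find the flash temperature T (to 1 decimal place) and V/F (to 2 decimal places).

T = 348.1 K, V/F = 0.13

Adiabatic flash: solve Rachford–Rice at each trial T, then check hF = ψ·hV(T) + (1−ψ)·hL(T).
  T = 344.4 K: K = (2.735, 0.201), RR gives ψ = 0.078, H_out = 2.778 kJ/mol
  T = 372.4 K: K = (5.229, 0.284), RR gives ψ = 0.348, H_out = 16.982 kJ/mol
  T = 358.4 K: K = (3.830, 0.241), RR gives ψ = 0.245, H_out = 11.116 kJ/mol
  T = 351.4 K: K = (3.247, 0.220), RR gives ψ = 0.173, H_out = 7.421 kJ/mol
  T = 347.9 K: K = (2.983, 0.211), RR gives ψ = 0.130, H_out = 5.251 kJ/mol
  T = 349.6 K: K = (3.109, 0.215), RR gives ψ = 0.152, H_out = 6.338 kJ/mol
Linear interpolation between T = 347.9 (H_out = 5.251) and T = 349.6 (H_out = 6.338) on hF = 5.376 gives T ≈ 348.1 K, at which ψ = 0.13.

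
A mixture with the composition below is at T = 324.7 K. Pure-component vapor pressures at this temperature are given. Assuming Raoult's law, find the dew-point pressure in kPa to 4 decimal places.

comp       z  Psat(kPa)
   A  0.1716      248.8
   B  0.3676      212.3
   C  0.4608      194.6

Pdew = 208.8050 kPa

At the dew point ψ → 1, so Σzᵢ/Kᵢ = 1 with Kᵢ = Pᵢˢᵃᵗ/P ⇒ 1/P = Σzᵢ/Pᵢˢᵃᵗ.
1/P = 0.1716/248.8 + 0.3676/212.3 + 0.4608/194.6 = 0.0047892 ⇒ P = 208.8050 kPa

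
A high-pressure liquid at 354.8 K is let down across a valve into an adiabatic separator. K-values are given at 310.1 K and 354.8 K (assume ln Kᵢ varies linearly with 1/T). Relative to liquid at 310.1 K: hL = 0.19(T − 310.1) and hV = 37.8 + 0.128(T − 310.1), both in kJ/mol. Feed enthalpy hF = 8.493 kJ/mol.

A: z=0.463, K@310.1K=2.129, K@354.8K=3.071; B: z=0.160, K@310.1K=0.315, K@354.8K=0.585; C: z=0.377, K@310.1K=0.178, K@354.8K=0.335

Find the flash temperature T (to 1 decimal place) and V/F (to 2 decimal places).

T = 317.3 K, V/F = 0.19

Adiabatic flash: solve Rachford–Rice at each trial T, then check hF = ψ·hV(T) + (1−ψ)·hL(T).
  T = 310.1 K: K = (2.129, 0.315, 0.178), RR gives ψ = 0.117, H_out = 4.410 kJ/mol
  T = 354.8 K: K = (3.071, 0.585, 0.335), RR gives ψ = 0.513, H_out = 26.465 kJ/mol
  T = 332.5 K: K = (2.590, 0.439, 0.250), RR gives ψ = 0.326, H_out = 16.139 kJ/mol
  T = 321.3 K: K = (2.356, 0.374, 0.212), RR gives ψ = 0.229, H_out = 10.612 kJ/mol
  T = 315.7 K: K = (2.242, 0.344, 0.195), RR gives ψ = 0.175, H_out = 7.626 kJ/mol
  T = 318.5 K: K = (2.299, 0.359, 0.203), RR gives ψ = 0.202, H_out = 9.143 kJ/mol
  T = 317.1 K: K = (2.270, 0.351, 0.199), RR gives ψ = 0.189, H_out = 8.391 kJ/mol
Linear interpolation between T = 317.1 (H_out = 8.391) and T = 318.5 (H_out = 9.143) on hF = 8.493 gives T ≈ 317.3 K, at which ψ = 0.19.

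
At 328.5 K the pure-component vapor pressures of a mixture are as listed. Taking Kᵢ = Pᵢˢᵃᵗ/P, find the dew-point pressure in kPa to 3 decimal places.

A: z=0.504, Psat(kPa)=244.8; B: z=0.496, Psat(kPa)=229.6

At the dew point ψ → 1, so Σzᵢ/Kᵢ = 1 with Kᵢ = Pᵢˢᵃᵗ/P ⇒ 1/P = Σzᵢ/Pᵢˢᵃᵗ.
1/P = 0.504/244.8 + 0.496/229.6 = 0.004219 ⇒ P = 237.017 kPa

Pdew = 237.017 kPa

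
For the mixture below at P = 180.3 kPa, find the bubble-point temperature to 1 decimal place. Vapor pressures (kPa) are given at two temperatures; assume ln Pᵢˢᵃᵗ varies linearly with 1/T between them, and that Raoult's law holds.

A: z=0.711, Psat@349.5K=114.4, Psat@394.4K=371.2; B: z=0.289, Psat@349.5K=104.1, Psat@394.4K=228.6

T = 368.2 K

Bubble-point temperature: ΣzᵢPᵢˢᵃᵗ(T) = P. Interpolate ln Pᵢˢᵃᵗ = aᵢ + bᵢ/T.
  T = 349.5 K: ΣzᵢPᵢˢᵃᵗ = 111.42 kPa
  T = 394.4 K: ΣzᵢPᵢˢᵃᵗ = 329.99 kPa
  T = 371.9 K: ΣzᵢPᵢˢᵃᵗ = 197.23 kPa
  T = 360.7 K: ΣzᵢPᵢˢᵃᵗ = 149.41 kPa
  T = 366.3 K: ΣzᵢPᵢˢᵃᵗ = 171.99 kPa
  T = 369.1 K: ΣzᵢPᵢˢᵃᵗ = 184.26 kPa
Interpolating between 366.3 K and 369.1 K gives T ≈ 368.2 K.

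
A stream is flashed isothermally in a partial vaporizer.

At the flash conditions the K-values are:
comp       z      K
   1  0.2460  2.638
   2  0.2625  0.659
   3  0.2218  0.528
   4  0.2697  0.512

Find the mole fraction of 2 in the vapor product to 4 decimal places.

y_2 = 0.1796

Let β = V/F and solve Σ zᵢ(Kᵢ−1)/(1+β(Kᵢ−1)) = 0.
Check two-phase: ΣzᵢKᵢ = 1.0771 > 1 and Σzᵢ/Kᵢ = 1.4384 > 1, so g(0) = 0.0771 > 0 and g(1) = -0.4384 < 0.
Newton–Raphson from β = 0.5:
  β = 0.5000: g = -0.19751, g' = -0.4409 → β = 0.0520
  β = 0.0520: g = 0.03783, g' = -0.7117 → β = 0.1052
  β = 0.1052: g = 0.00201, g' = -0.6392 → β = 0.1083
Converged at β = 0.1083.
Compositions from xᵢ = zᵢ/(1+β(Kᵢ−1)), yᵢ = Kᵢxᵢ:
  1: x = 0.2089, y = 0.5512
  2: x = 0.2726, y = 0.1796
  3: x = 0.2337, y = 0.1234
  4: x = 0.2848, y = 0.1458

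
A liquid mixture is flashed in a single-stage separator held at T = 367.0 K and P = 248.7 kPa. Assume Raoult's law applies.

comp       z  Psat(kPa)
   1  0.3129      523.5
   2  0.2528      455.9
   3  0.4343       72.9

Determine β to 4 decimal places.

β = 0.3565

Raoult's law: Kᵢ = Pᵢˢᵃᵗ/P = Pᵢˢᵃᵗ/248.7.
  K_1 = 523.5/248.7 = 2.104946, K_2 = 455.9/248.7 = 1.833132, K_3 = 72.9/248.7 = 0.293124
Rachford–Rice: g(β) = Σ zᵢ(Kᵢ−1)/(1+β(Kᵢ−1)) = 0.
Feasibility: ΣzᵢKᵢ = 1.2494, Σzᵢ/Kᵢ = 1.7682 — both > 1, two phases present.
Iterate (Newton) starting at β = 0.33:
  β = 0.3300: g = 0.01816, g' = -0.6822 → β = 0.3566
  β = 0.3566: g = -0.00008, g' = -0.6888 → β = 0.3565
Converged at β = 0.3565.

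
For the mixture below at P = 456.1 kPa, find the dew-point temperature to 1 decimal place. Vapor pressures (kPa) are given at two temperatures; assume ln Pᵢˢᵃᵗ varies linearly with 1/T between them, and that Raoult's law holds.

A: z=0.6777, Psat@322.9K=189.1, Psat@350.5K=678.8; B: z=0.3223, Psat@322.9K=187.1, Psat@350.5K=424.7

T = 344.5 K

Dew-point temperature: Σzᵢ·P/Pᵢˢᵃᵗ(T) = 1. Interpolate ln Pᵢˢᵃᵗ = aᵢ + bᵢ/T.
  T = 322.9 K: ΣzᵢP/Pᵢˢᵃᵗ = 2.4203
  T = 350.5 K: ΣzᵢP/Pᵢˢᵃᵗ = 0.8015
  T = 336.7 K: ΣzᵢP/Pᵢˢᵃᵗ = 1.3532
  T = 343.6 K: ΣzᵢP/Pᵢˢᵃᵗ = 1.0345
  T = 347.1 K: ΣzᵢP/Pᵢˢᵃᵗ = 0.9074
  T = 345.4 K: ΣzᵢP/Pᵢˢᵃᵗ = 0.9666
Interpolating between 343.6 K and 345.4 K gives T ≈ 344.5 K.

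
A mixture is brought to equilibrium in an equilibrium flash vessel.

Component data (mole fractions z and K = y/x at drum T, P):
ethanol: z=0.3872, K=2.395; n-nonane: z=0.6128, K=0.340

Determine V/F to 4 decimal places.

Material balance + equilibrium reduce to Σ zᵢ(Kᵢ−1)/(1+V/F(Kᵢ−1)) = 0.
Feasibility: ΣzᵢKᵢ = 1.1357, Σzᵢ/Kᵢ = 1.9640 — both > 1, two phases present.
Binary case is linear: z₁(K₁−1)(1+V/F(K₂−1)) + z₂(K₂−1)(1+V/F(K₁−1)) = 0
⇒ V/F = [z₁(K₁−1)+z₂(K₂−1)] / [−(K₁−1)(K₂−1)] = 0.13570/0.92070 = 0.1474

V/F = 0.1474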